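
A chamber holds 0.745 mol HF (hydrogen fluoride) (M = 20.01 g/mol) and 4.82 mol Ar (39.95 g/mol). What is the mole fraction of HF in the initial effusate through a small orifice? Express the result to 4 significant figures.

Each component's effusion rate ∝ (its partial pressure)·(1/√M) ∝ n_i/√M_i.
So x_HF in the escaping gas = (n_HF/√M_HF) / Σ(n_i/√M_i)
= (0.745/√20.01) / (0.745/√20.01 + 4.82/√39.95) = 0.1665/(0.1665 + 0.7626) = 0.1792.

0.1792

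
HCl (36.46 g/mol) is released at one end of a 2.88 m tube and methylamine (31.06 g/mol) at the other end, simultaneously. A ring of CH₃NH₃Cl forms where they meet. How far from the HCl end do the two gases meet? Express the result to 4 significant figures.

1.382 m

Distances travelled in equal time are proportional to diffusion rates, so d_HCl/d_CH₃NH₂ = √(M_CH₃NH₂/M_HCl) = √(31.06/36.46) = 0.9230.
With d_HCl + d_CH₃NH₂ = 2.88 m, d_CH₃NH₂ = 2.88/(1 + 0.9230) = 1.498 m.
d_HCl = 2.88 − 1.498 = 1.382 m.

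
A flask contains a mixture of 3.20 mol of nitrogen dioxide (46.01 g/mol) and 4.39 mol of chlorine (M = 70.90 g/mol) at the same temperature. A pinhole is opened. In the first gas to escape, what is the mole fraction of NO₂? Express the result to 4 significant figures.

Each component's effusion rate ∝ (its partial pressure)·(1/√M) ∝ n_i/√M_i.
So x_NO₂ in the escaping gas = (n_NO₂/√M_NO₂) / Σ(n_i/√M_i)
= (3.20/√46.01) / (3.20/√46.01 + 4.39/√70.90) = 0.4718/(0.4718 + 0.5214) = 0.4750.

0.4750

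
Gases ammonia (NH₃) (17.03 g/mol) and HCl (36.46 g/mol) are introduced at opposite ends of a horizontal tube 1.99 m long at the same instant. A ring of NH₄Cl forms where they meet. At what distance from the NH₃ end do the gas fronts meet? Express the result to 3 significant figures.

1.18 m

Distances travelled in equal time are proportional to diffusion rates, so d_NH₃/d_HCl = √(M_HCl/M_NH₃) = √(36.46/17.03) = 1.463.
With d_NH₃ + d_HCl = 1.99 m, d_HCl = 1.99/(1 + 1.463) = 0.8079 m.
d_NH₃ = 1.99 − 0.8079 = 1.18 m.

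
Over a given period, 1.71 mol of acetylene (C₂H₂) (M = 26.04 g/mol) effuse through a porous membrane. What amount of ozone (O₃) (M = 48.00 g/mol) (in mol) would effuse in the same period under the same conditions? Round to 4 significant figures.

Since effusion rate ∝ 1/√M, rate_O₃/rate_C₂H₂ = √(M_C₂H₂/M_O₃) = √(26.04/48.00) = √0.5425 = 0.7365.
So the amount for O₃ is 1.71 × 0.7365 = 1.259 mol.

1.259 mol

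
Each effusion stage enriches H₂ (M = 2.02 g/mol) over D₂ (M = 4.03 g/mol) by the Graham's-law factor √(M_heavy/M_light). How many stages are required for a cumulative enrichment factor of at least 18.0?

9

With α = √(4.03/2.02) per stage, ln α = ½ ln(1.99505) = 0.3453.
Need α^N ≥ 18.0 ⇒ N ≥ ln(18.0) / ln α = 2.890 / 0.3453 = 8.37.
Rounding up, N = 9 stages.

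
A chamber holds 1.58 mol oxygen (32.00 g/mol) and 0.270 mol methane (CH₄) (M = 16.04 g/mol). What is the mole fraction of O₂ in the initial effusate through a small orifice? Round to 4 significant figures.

0.8056

The effusion rate of species i is ∝ p_i/√M_i ∝ n_i/√M_i.
Mole fraction of O₂ in the effusate = (n_O₂/√M_O₂) / (n_O₂/√M_O₂ + n_CH₄/√M_CH₄)
= (1.58/√32.00) / (1.58/√32.00 + 0.270/√16.04) = 0.2793/(0.2793 + 0.06742) = 0.8056.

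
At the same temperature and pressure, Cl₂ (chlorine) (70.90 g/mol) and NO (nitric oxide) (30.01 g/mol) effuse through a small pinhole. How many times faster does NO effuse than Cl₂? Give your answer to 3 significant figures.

1.54

Using Graham's law: rate_NO/rate_Cl₂ = √(M_Cl₂/M_NO) = √(70.90/30.01) = √2.363 = 1.54.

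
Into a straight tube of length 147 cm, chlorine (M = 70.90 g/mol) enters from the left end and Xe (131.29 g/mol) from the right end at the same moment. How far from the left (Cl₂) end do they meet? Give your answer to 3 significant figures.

In equal time, each gas travels a distance ∝ its rate ∝ 1/√M, so d_Cl₂/d_Xe = √(M_Xe/M_Cl₂) = √(131.29/70.90) = 1.361.
With d_Cl₂ + d_Xe = 147 cm, d_Xe = 147/(1 + 1.361) = 62.27 cm.
d_Cl₂ = 147 − 62.27 = 84.7 cm.

84.7 cm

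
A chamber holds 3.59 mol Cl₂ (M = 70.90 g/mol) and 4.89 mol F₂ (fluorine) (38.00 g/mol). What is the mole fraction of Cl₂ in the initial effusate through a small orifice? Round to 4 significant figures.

Effusion rate of each component ∝ n_i/√M_i (partial pressure × 1/√M).
So x_Cl₂ in the escaping gas = (n_Cl₂/√M_Cl₂) / Σ(n_i/√M_i)
= (3.59/√70.90) / (3.59/√70.90 + 4.89/√38.00) = 0.4264/(0.4264 + 0.7933) = 0.3496.

0.3496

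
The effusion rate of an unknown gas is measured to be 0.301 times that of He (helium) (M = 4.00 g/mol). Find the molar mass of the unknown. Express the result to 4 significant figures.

44.15 g/mol

By Graham's law, rate_X/rate_He = √(M_He/M_X).
0.301 = √(4.00/M_X)
M_X = 4.00 / 0.301² = 4.00 / 0.09060 = 44.15 g/mol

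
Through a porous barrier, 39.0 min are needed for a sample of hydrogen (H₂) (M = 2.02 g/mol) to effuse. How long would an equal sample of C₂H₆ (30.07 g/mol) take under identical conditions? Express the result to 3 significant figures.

150 min

Since effusion rate ∝ 1/√M, t_C₂H₆/t_H₂ = √(M_C₂H₆/M_H₂) = √(30.07/2.02) = √14.89 = 3.858.
So the time for C₂H₆ is 39.0 × 3.858 = 150 min.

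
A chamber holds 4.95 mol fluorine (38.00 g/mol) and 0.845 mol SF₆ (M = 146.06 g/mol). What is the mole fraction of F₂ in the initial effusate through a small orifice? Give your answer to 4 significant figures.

Effusion rate of each component ∝ n_i/√M_i (partial pressure × 1/√M).
x_F₂(eff) = (n_F₂/√M_F₂) / (n_F₂/√M_F₂ + n_SF₆/√M_SF₆)
= (4.95/√38.00) / (4.95/√38.00 + 0.845/√146.06) = 0.8030/(0.8030 + 0.06992) = 0.9199.

0.9199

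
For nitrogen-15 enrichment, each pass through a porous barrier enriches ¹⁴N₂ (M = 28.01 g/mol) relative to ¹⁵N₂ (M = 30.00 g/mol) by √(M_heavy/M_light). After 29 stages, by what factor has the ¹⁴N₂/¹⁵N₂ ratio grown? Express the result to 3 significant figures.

Each stage multiplies the ratio by α = √(30.00/28.01), so after 29 stages the overall factor is α^29 = (30.00/28.01)^(29/2).
= 1.07105^(29/2) = 2.71.

2.71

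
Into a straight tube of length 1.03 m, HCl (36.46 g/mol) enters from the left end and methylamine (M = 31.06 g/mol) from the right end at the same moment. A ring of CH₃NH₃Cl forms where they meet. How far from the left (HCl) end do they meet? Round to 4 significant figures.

0.4944 m

In equal time, each gas travels a distance ∝ its rate ∝ 1/√M, so d_HCl/d_CH₃NH₂ = √(M_CH₃NH₂/M_HCl) = √(31.06/36.46) = 0.9230.
With d_HCl + d_CH₃NH₂ = 1.03 m, d_CH₃NH₂ = 1.03/(1 + 0.9230) = 0.5356 m.
d_HCl = 1.03 − 0.5356 = 0.4944 m.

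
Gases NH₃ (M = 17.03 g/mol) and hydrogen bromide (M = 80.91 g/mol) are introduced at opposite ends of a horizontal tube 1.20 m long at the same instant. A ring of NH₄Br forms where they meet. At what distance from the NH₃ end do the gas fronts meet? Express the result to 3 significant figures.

0.823 m

In equal time, each gas travels a distance ∝ its rate ∝ 1/√M, so d_NH₃/d_HBr = √(M_HBr/M_NH₃) = √(80.91/17.03) = 2.180.
With d_NH₃ + d_HBr = 1.20 m, d_HBr = 1.20/(1 + 2.180) = 0.3774 m.
d_NH₃ = 1.20 − 0.3774 = 0.823 m.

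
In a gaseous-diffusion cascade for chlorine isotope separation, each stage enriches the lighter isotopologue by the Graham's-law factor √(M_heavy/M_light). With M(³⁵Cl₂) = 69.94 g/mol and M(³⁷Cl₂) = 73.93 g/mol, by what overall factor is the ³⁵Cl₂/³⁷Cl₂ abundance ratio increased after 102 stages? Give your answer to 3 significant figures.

16.9

After 102 stages the ratio has grown by (√(73.93/69.94))^102 = (73.93/69.94)^(102/2).
= 1.05705^51 = 16.9.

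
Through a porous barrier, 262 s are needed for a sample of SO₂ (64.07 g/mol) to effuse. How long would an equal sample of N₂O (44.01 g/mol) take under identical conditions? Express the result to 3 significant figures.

217 s

Using Graham's law: t_N₂O/t_SO₂ = √(M_N₂O/M_SO₂) = √(44.01/64.07) = √0.6869 = 0.8288.
So the time for N₂O is 262 × 0.8288 = 217 s.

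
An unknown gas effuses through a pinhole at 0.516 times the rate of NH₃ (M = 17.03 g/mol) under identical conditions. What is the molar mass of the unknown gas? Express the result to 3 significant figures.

64.0 g/mol

By Graham's law, rate_X/rate_NH₃ = √(M_NH₃/M_X).
0.516 = √(17.03/M_X)
M_X = 17.03 / 0.516² = 17.03 / 0.2663 = 64.0 g/mol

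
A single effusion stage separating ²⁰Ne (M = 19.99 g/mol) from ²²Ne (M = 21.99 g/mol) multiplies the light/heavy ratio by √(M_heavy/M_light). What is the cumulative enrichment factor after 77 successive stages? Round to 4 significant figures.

39.30

The single-stage factor is √(M_heavy/M_light), so 77 stages give [√(21.99/19.99)]^77 = (21.99/19.99)^(77/2).
= 1.10005^(77/2) = 39.30.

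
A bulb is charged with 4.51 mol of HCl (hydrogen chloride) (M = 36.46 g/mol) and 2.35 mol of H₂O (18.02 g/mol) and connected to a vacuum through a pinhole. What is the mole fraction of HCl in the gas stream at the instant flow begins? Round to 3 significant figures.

Effusion rate of each component ∝ n_i/√M_i (partial pressure × 1/√M).
So x_HCl in the escaping gas = (n_HCl/√M_HCl) / Σ(n_i/√M_i)
= (4.51/√36.46) / (4.51/√36.46 + 2.35/√18.02) = 0.7469/(0.7469 + 0.5536) = 0.574.

0.574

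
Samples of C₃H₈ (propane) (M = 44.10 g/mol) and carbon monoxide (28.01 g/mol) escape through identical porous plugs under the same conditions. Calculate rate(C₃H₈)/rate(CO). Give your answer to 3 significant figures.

Using Graham's law: rate_C₃H₈/rate_CO = √(M_CO/M_C₃H₈) = √(28.01/44.10) = √0.6351 = 0.797.

0.797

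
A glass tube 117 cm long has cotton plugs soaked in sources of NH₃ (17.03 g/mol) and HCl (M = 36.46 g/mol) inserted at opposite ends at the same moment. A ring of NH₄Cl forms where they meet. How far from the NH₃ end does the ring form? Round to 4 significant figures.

69.50 cm

In equal time, each gas travels a distance ∝ its rate ∝ 1/√M, so d_NH₃/d_HCl = √(M_HCl/M_NH₃) = √(36.46/17.03) = 1.463.
With d_NH₃ + d_HCl = 117 cm, d_HCl = 117/(1 + 1.463) = 47.50 cm.
d_NH₃ = 117 − 47.50 = 69.50 cm.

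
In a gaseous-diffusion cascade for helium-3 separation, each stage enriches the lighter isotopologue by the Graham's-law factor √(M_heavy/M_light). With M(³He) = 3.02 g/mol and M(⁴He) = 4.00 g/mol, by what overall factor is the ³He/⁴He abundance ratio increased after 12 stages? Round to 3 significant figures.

5.40

After 12 stages the ratio has grown by (√(4.00/3.02))^12 = (4.00/3.02)^(12/2).
= 1.32450^6 = 5.40.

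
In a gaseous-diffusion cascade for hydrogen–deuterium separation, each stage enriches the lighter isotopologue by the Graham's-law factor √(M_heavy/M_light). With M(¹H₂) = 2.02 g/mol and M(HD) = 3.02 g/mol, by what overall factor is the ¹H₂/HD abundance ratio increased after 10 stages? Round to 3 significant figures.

7.47

Each stage multiplies the ratio by α = √(3.02/2.02), so after 10 stages the overall factor is α^10 = (3.02/2.02)^(10/2).
= 1.49505^5 = 7.47.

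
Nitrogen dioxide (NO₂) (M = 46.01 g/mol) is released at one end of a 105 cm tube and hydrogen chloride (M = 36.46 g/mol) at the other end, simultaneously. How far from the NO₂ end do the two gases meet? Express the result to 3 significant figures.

Distances travelled in equal time are proportional to diffusion rates, so d_NO₂/d_HCl = √(M_HCl/M_NO₂) = √(36.46/46.01) = 0.8902.
With d_NO₂ + d_HCl = 105 cm, d_HCl = 105/(1 + 0.8902) = 55.55 cm.
d_NO₂ = 105 − 55.55 = 49.4 cm.

49.4 cm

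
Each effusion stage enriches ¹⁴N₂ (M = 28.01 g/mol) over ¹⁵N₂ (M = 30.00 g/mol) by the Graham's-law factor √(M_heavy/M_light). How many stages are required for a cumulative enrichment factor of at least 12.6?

With α = √(30.00/28.01) per stage, ln α = ½ ln(1.07105) = 0.03432.
Need α^N ≥ 12.6 ⇒ N ≥ ln(12.6) / ln α = 2.534 / 0.03432 = 73.83.
Minimum whole number of stages: N = 74.

74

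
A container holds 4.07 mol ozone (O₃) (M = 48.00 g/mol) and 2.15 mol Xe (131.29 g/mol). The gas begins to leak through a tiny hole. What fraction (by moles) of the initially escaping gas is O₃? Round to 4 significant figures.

Each component's effusion rate ∝ (its partial pressure)·(1/√M) ∝ n_i/√M_i.
Mole fraction of O₃ in the effusate = (n_O₃/√M_O₃) / (n_O₃/√M_O₃ + n_Xe/√M_Xe)
= (4.07/√48.00) / (4.07/√48.00 + 2.15/√131.29) = 0.5875/(0.5875 + 0.1876) = 0.7579.

0.7579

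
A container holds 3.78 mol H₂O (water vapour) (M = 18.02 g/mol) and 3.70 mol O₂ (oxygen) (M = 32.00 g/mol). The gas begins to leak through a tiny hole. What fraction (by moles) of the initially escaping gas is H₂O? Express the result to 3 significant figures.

Rate_i ∝ x_i/√M_i (Graham's law weighted by mole fraction), so the effusate composition follows n_i/√M_i.
Mole fraction of H₂O in the effusate = (n_H₂O/√M_H₂O) / (n_H₂O/√M_H₂O + n_O₂/√M_O₂)
= (3.78/√18.02) / (3.78/√18.02 + 3.70/√32.00) = 0.8905/(0.8905 + 0.6541) = 0.577.

0.577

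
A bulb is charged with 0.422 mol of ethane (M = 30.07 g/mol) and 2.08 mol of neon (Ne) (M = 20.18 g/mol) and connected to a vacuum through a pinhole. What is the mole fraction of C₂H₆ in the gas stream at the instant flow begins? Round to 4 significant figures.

Rate_i ∝ x_i/√M_i (Graham's law weighted by mole fraction), so the effusate composition follows n_i/√M_i.
So x_C₂H₆ in the escaping gas = (n_C₂H₆/√M_C₂H₆) / Σ(n_i/√M_i)
= (0.422/√30.07) / (0.422/√30.07 + 2.08/√20.18) = 0.07696/(0.07696 + 0.4630) = 0.1425.

0.1425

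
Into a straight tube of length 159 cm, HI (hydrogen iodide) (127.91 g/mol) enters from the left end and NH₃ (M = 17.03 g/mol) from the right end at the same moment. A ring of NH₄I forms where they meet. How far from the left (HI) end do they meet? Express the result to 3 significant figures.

42.5 cm

Graham's law gives d_HI/d_NH₃ = rate_HI/rate_NH₃ = √(M_NH₃/M_HI) = √(17.03/127.91) = 0.3649.
With d_HI + d_NH₃ = 159 cm, d_NH₃ = 159/(1 + 0.3649) = 116.5 cm.
d_HI = 159 − 116.5 = 42.5 cm.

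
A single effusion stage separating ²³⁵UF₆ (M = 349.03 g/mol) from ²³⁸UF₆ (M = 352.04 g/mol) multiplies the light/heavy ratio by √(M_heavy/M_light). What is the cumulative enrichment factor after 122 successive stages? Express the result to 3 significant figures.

1.69

After 122 stages the ratio has grown by (√(352.04/349.03))^122 = (352.04/349.03)^(122/2).
= 1.00862^61 = 1.69.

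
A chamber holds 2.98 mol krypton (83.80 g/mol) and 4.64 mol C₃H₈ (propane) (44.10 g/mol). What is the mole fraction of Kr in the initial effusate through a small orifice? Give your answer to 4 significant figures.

0.3178

The effusion rate of species i is ∝ p_i/√M_i ∝ n_i/√M_i.
Mole fraction of Kr in the effusate = (n_Kr/√M_Kr) / (n_Kr/√M_Kr + n_C₃H₈/√M_C₃H₈)
= (2.98/√83.80) / (2.98/√83.80 + 4.64/√44.10) = 0.3255/(0.3255 + 0.6987) = 0.3178.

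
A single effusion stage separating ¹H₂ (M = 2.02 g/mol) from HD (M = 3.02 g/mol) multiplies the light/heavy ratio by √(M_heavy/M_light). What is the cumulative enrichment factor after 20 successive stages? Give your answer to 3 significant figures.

Each stage multiplies the ratio by α = √(3.02/2.02), so after 20 stages the overall factor is α^20 = (3.02/2.02)^(20/2).
= 1.49505^10 = 55.8.

55.8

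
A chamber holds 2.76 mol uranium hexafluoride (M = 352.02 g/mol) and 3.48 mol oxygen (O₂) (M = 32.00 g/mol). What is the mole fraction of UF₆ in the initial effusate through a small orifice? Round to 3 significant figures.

0.193

Rate_i ∝ x_i/√M_i (Graham's law weighted by mole fraction), so the effusate composition follows n_i/√M_i.
So x_UF₆ in the escaping gas = (n_UF₆/√M_UF₆) / Σ(n_i/√M_i)
= (2.76/√352.02) / (2.76/√352.02 + 3.48/√32.00) = 0.1471/(0.1471 + 0.6152) = 0.193.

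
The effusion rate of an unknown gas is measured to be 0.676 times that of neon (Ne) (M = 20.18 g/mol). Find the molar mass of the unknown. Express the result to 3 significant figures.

Using Graham's law: rate_X/rate_Ne = √(M_Ne/M_X).
0.676 = √(20.18/M_X)
M_X = 20.18 / 0.676² = 20.18 / 0.4570 = 44.2 g/mol

44.2 g/mol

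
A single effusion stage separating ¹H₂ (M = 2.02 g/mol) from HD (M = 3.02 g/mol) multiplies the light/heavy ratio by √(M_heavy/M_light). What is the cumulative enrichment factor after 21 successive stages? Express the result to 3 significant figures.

Each stage multiplies the ratio by α = √(3.02/2.02), so after 21 stages the overall factor is α^21 = (3.02/2.02)^(21/2).
= 1.49505^(21/2) = 68.2.

68.2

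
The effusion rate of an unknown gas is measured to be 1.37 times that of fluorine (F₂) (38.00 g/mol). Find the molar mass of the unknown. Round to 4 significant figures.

20.25 g/mol

From Graham's law, rate_X/rate_F₂ = √(M_F₂/M_X).
1.37 = √(38.00/M_X)
M_X = 38.00 / 1.37² = 38.00 / 1.877 = 20.25 g/mol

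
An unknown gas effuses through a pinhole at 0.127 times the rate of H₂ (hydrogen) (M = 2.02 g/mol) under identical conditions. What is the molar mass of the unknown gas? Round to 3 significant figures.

Graham's law gives rate_X/rate_H₂ = √(M_H₂/M_X).
0.127 = √(2.02/M_X)
M_X = 2.02 / 0.127² = 2.02 / 0.01613 = 125 g/mol

125 g/mol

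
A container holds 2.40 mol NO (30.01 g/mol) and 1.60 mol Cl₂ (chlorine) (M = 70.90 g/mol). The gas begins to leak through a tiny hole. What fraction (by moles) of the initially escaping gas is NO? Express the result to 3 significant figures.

Effusion rate of each component ∝ n_i/√M_i (partial pressure × 1/√M).
Mole fraction of NO in the effusate = (n_NO/√M_NO) / (n_NO/√M_NO + n_Cl₂/√M_Cl₂)
= (2.40/√30.01) / (2.40/√30.01 + 1.60/√70.90) = 0.4381/(0.4381 + 0.1900) = 0.697.

0.697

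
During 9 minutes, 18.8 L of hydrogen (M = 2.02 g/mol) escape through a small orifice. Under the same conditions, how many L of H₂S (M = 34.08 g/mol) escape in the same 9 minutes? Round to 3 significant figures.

Since effusion rate ∝ 1/√M, rate_H₂S/rate_H₂ = √(M_H₂/M_H₂S) = √(2.02/34.08) = √0.05927 = 0.2435.
So the volume for H₂S is 18.8 × 0.2435 = 4.58 L.

4.58 L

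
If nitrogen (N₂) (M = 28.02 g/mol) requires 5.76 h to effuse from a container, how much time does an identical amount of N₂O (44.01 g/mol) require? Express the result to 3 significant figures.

By Graham's law, t_N₂O/t_N₂ = √(M_N₂O/M_N₂) = √(44.01/28.02) = √1.571 = 1.253.
So the time for N₂O is 5.76 × 1.253 = 7.22 h.

7.22 h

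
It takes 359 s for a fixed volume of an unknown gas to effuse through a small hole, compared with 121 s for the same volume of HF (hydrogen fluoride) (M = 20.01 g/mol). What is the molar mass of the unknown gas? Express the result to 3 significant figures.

176 g/mol

Graham's law gives t_X/t_HF = √(M_X/M_HF).
359/121 = 2.967 = √(M_X/20.01)
M_X = 20.01 × 2.967² = 20.01 × 8.803 = 176 g/mol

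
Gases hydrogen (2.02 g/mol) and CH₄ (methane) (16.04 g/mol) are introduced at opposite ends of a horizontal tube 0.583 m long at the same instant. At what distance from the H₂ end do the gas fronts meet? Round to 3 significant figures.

0.430 m

Graham's law gives d_H₂/d_CH₄ = rate_H₂/rate_CH₄ = √(M_CH₄/M_H₂) = √(16.04/2.02) = 2.818.
With d_H₂ + d_CH₄ = 0.583 m, d_CH₄ = 0.583/(1 + 2.818) = 0.1527 m.
d_H₂ = 0.583 − 0.1527 = 0.430 m.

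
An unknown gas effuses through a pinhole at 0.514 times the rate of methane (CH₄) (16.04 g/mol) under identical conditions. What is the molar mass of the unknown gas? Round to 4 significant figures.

Graham's law gives rate_X/rate_CH₄ = √(M_CH₄/M_X).
0.514 = √(16.04/M_X)
M_X = 16.04 / 0.514² = 16.04 / 0.2642 = 60.71 g/mol

60.71 g/mol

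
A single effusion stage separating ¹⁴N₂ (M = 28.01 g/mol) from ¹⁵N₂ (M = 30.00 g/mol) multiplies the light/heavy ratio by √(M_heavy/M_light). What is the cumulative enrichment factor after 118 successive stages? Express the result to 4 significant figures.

57.37

The single-stage factor is √(M_heavy/M_light), so 118 stages give [√(30.00/28.01)]^118 = (30.00/28.01)^(118/2).
= 1.07105^59 = 57.37.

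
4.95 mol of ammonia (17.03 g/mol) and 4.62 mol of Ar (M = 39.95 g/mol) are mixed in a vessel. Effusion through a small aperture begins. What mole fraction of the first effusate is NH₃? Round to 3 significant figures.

Each component's effusion rate ∝ (its partial pressure)·(1/√M) ∝ n_i/√M_i.
So x_NH₃ in the escaping gas = (n_NH₃/√M_NH₃) / Σ(n_i/√M_i)
= (4.95/√17.03) / (4.95/√17.03 + 4.62/√39.95) = 1.199/(1.199 + 0.7309) = 0.621.

0.621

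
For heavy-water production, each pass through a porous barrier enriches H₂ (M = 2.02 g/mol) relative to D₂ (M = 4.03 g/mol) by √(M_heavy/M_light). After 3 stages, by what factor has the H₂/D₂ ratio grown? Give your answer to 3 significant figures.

After 3 stages the ratio has grown by (√(4.03/2.02))^3 = (4.03/2.02)^(3/2).
= 1.99505^(3/2) = 2.82.

2.82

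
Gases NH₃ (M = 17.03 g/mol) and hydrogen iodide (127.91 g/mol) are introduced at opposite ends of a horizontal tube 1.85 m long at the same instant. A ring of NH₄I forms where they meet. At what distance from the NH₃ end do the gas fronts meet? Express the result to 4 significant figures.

The fronts meet when d_NH₃ + d_HI = L with d_NH₃/d_HI = √(M_HI/M_NH₃) (Graham's law). Here √(M_HI/M_NH₃) = √(127.91/17.03) = 2.741.
With d_NH₃ + d_HI = 1.85 m, d_HI = 1.85/(1 + 2.741) = 0.4946 m.
d_NH₃ = 1.85 − 0.4946 = 1.355 m.

1.355 m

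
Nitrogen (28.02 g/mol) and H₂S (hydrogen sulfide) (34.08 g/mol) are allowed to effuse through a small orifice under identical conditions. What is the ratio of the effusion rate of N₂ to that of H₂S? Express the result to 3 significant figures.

Since effusion rate ∝ 1/√M, rate_N₂/rate_H₂S = √(M_H₂S/M_N₂) = √(34.08/28.02) = √1.216 = 1.10.

1.10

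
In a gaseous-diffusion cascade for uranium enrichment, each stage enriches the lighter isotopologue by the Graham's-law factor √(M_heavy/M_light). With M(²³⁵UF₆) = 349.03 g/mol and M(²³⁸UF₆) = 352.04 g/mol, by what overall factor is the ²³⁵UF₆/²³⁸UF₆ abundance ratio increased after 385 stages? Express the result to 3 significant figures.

The single-stage factor is √(M_heavy/M_light), so 385 stages give [√(352.04/349.03)]^385 = (352.04/349.03)^(385/2).
= 1.00862^(385/2) = 5.22.

5.22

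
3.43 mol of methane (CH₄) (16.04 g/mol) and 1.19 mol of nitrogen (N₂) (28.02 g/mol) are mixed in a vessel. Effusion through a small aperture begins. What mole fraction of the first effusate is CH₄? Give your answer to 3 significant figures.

Effusion rate of each component ∝ n_i/√M_i (partial pressure × 1/√M).
Mole fraction of CH₄ in the effusate = (n_CH₄/√M_CH₄) / (n_CH₄/√M_CH₄ + n_N₂/√M_N₂)
= (3.43/√16.04) / (3.43/√16.04 + 1.19/√28.02) = 0.8564/(0.8564 + 0.2248) = 0.792.

0.792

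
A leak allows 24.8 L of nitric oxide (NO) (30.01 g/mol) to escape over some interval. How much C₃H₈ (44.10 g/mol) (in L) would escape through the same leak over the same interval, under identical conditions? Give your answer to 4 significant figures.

20.46 L

From Graham's law, rate_C₃H₈/rate_NO = √(M_NO/M_C₃H₈) = √(30.01/44.10) = √0.6805 = 0.8249.
So the volume for C₃H₈ is 24.8 × 0.8249 = 20.46 L.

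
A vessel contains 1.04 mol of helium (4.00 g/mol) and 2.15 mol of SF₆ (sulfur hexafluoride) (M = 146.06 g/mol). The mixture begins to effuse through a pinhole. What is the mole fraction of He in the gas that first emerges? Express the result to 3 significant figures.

Rate_i ∝ x_i/√M_i (Graham's law weighted by mole fraction), so the effusate composition follows n_i/√M_i.
So x_He in the escaping gas = (n_He/√M_He) / Σ(n_i/√M_i)
= (1.04/√4.00) / (1.04/√4.00 + 2.15/√146.06) = 0.5200/(0.5200 + 0.1779) = 0.745.

0.745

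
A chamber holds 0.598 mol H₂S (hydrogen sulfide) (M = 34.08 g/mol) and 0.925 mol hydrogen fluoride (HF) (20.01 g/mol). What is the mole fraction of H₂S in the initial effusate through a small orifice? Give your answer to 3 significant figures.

The effusion rate of species i is ∝ p_i/√M_i ∝ n_i/√M_i.
Mole fraction of H₂S in the effusate = (n_H₂S/√M_H₂S) / (n_H₂S/√M_H₂S + n_HF/√M_HF)
= (0.598/√34.08) / (0.598/√34.08 + 0.925/√20.01) = 0.1024/(0.1024 + 0.2068) = 0.331.

0.331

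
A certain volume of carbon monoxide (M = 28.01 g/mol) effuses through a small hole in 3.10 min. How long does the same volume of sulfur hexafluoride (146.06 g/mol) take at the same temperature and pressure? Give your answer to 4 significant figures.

7.079 min

Graham's law gives t_SF₆/t_CO = √(M_SF₆/M_CO) = √(146.06/28.01) = √5.215 = 2.284.
So the time for SF₆ is 3.10 × 2.284 = 7.079 min.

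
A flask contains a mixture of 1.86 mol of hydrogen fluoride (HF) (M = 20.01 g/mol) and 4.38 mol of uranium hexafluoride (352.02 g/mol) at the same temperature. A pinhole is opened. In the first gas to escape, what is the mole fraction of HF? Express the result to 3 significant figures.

Effusion rate of each component ∝ n_i/√M_i (partial pressure × 1/√M).
x_HF(eff) = (n_HF/√M_HF) / (n_HF/√M_HF + n_UF₆/√M_UF₆)
= (1.86/√20.01) / (1.86/√20.01 + 4.38/√352.02) = 0.4158/(0.4158 + 0.2334) = 0.640.

0.640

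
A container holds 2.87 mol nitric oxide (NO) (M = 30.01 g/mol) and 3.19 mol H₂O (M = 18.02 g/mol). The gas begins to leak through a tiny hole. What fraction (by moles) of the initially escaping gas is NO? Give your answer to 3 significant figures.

Rate_i ∝ x_i/√M_i (Graham's law weighted by mole fraction), so the effusate composition follows n_i/√M_i.
x_NO(eff) = (n_NO/√M_NO) / (n_NO/√M_NO + n_H₂O/√M_H₂O)
= (2.87/√30.01) / (2.87/√30.01 + 3.19/√18.02) = 0.5239/(0.5239 + 0.7515) = 0.411.

0.411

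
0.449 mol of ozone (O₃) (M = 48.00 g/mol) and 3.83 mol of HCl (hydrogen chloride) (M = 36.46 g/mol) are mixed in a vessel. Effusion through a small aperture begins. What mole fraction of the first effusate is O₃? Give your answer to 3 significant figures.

The effusion rate of species i is ∝ p_i/√M_i ∝ n_i/√M_i.
x_O₃(eff) = (n_O₃/√M_O₃) / (n_O₃/√M_O₃ + n_HCl/√M_HCl)
= (0.449/√48.00) / (0.449/√48.00 + 3.83/√36.46) = 0.06481/(0.06481 + 0.6343) = 0.0927.

0.0927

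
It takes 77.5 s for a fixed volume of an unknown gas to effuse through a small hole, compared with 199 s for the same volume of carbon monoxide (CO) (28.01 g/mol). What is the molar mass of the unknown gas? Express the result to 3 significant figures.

4.25 g/mol

From Graham's law, t_X/t_CO = √(M_X/M_CO).
77.5/199 = 0.3894 = √(M_X/28.01)
M_X = 28.01 × 0.3894² = 28.01 × 0.1517 = 4.25 g/mol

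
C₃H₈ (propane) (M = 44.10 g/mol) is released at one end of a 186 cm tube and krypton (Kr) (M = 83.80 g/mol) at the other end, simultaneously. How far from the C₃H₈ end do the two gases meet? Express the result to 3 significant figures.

108 cm

The fronts meet when d_C₃H₈ + d_Kr = L with d_C₃H₈/d_Kr = √(M_Kr/M_C₃H₈) (Graham's law). Here √(M_Kr/M_C₃H₈) = √(83.80/44.10) = 1.378.
With d_C₃H₈ + d_Kr = 186 cm, d_Kr = 186/(1 + 1.378) = 78.20 cm.
d_C₃H₈ = 186 − 78.20 = 108 cm.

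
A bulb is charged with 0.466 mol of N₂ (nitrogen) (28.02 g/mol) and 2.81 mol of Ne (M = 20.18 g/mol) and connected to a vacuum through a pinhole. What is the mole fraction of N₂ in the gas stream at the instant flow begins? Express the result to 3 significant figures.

0.123

Effusion rate of each component ∝ n_i/√M_i (partial pressure × 1/√M).
x_N₂(eff) = (n_N₂/√M_N₂) / (n_N₂/√M_N₂ + n_Ne/√M_Ne)
= (0.466/√28.02) / (0.466/√28.02 + 2.81/√20.18) = 0.08803/(0.08803 + 0.6255) = 0.123.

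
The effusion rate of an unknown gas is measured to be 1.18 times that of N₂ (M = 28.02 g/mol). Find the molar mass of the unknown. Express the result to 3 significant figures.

20.1 g/mol

Graham's law gives rate_X/rate_N₂ = √(M_N₂/M_X).
1.18 = √(28.02/M_X)
M_X = 28.02 / 1.18² = 28.02 / 1.392 = 20.1 g/mol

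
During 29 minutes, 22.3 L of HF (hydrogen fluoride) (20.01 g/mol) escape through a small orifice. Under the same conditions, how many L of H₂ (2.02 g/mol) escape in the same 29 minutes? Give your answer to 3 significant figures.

From Graham's law, rate_H₂/rate_HF = √(M_HF/M_H₂) = √(20.01/2.02) = √9.906 = 3.147.
So the volume for H₂ is 22.3 × 3.147 = 70.2 L.

70.2 L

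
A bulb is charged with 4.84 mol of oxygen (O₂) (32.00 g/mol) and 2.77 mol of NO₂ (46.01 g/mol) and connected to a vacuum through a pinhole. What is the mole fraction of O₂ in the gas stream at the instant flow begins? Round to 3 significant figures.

0.677

Rate_i ∝ x_i/√M_i (Graham's law weighted by mole fraction), so the effusate composition follows n_i/√M_i.
x_O₂(eff) = (n_O₂/√M_O₂) / (n_O₂/√M_O₂ + n_NO₂/√M_NO₂)
= (4.84/√32.00) / (4.84/√32.00 + 2.77/√46.01) = 0.8556/(0.8556 + 0.4084) = 0.677.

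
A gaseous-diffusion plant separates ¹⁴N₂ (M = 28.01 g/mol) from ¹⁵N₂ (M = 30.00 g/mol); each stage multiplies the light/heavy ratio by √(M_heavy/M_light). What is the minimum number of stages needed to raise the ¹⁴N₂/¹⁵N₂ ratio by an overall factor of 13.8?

With α = √(30.00/28.01) per stage, ln α = ½ ln(1.07105) = 0.03432.
Need α^N ≥ 13.8 ⇒ N ≥ ln(13.8) / ln α = 2.625 / 0.03432 = 76.48.
Minimum whole number of stages: N = 77.

77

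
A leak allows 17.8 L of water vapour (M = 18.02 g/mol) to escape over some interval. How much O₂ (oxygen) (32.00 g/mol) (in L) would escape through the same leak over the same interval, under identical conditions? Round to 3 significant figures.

Using Graham's law: rate_O₂/rate_H₂O = √(M_H₂O/M_O₂) = √(18.02/32.00) = √0.5631 = 0.7504.
So the volume for O₂ is 17.8 × 0.7504 = 13.4 L.

13.4 L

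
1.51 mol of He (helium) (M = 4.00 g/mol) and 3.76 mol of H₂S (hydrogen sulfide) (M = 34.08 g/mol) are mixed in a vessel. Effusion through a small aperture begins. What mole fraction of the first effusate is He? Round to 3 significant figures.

Each component's effusion rate ∝ (its partial pressure)·(1/√M) ∝ n_i/√M_i.
x_He(eff) = (n_He/√M_He) / (n_He/√M_He + n_H₂S/√M_H₂S)
= (1.51/√4.00) / (1.51/√4.00 + 3.76/√34.08) = 0.7550/(0.7550 + 0.6441) = 0.540.

0.540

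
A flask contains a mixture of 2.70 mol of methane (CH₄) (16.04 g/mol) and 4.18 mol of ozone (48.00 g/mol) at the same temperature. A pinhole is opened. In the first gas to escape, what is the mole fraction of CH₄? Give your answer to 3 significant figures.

0.528

Effusion rate of each component ∝ n_i/√M_i (partial pressure × 1/√M).
Mole fraction of CH₄ in the effusate = (n_CH₄/√M_CH₄) / (n_CH₄/√M_CH₄ + n_O₃/√M_O₃)
= (2.70/√16.04) / (2.70/√16.04 + 4.18/√48.00) = 0.6742/(0.6742 + 0.6033) = 0.528.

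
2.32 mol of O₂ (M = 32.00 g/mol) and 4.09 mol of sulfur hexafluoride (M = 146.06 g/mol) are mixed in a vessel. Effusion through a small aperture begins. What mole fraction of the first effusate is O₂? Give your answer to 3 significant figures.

0.548

Rate_i ∝ x_i/√M_i (Graham's law weighted by mole fraction), so the effusate composition follows n_i/√M_i.
So x_O₂ in the escaping gas = (n_O₂/√M_O₂) / Σ(n_i/√M_i)
= (2.32/√32.00) / (2.32/√32.00 + 4.09/√146.06) = 0.4101/(0.4101 + 0.3384) = 0.548.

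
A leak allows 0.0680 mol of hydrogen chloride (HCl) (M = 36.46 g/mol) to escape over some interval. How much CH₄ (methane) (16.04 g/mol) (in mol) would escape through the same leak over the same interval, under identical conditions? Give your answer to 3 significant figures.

Graham's law gives rate_CH₄/rate_HCl = √(M_HCl/M_CH₄) = √(36.46/16.04) = √2.273 = 1.508.
So the amount for CH₄ is 0.0680 × 1.508 = 0.103 mol.

0.103 mol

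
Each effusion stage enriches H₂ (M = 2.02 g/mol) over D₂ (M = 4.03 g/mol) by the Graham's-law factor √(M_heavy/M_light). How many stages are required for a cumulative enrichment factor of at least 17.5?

9

Per stage α = (4.03/2.02)^(1/2) = 1.99505^0.5, giving ln α = 0.3453.
Need α^N ≥ 17.5 ⇒ N ≥ ln(17.5) / ln α = 2.862 / 0.3453 = 8.29.
Minimum whole number of stages: N = 9.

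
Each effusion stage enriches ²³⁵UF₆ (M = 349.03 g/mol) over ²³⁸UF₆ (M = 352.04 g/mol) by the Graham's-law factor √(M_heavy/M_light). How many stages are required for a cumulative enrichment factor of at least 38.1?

Per stage α = (352.04/349.03)^(1/2) = 1.00862^0.5, giving ln α = 0.004293.
Need α^N ≥ 38.1 ⇒ N ≥ ln(38.1) / ln α = 3.640 / 0.004293 = 847.85.
Rounding up, N = 848 stages.

848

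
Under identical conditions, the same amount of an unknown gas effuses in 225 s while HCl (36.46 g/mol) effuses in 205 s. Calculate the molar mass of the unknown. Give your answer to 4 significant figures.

43.92 g/mol

Using Graham's law: t_X/t_HCl = √(M_X/M_HCl).
225/205 = 1.098 = √(M_X/36.46)
M_X = 36.46 × 1.098² = 36.46 × 1.205 = 43.92 g/mol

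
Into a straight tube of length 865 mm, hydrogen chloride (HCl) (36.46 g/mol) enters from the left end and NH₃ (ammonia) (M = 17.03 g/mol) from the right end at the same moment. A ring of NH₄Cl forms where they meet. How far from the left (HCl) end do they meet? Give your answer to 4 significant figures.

Graham's law gives d_HCl/d_NH₃ = rate_HCl/rate_NH₃ = √(M_NH₃/M_HCl) = √(17.03/36.46) = 0.6834.
With d_HCl + d_NH₃ = 865 mm, d_NH₃ = 865/(1 + 0.6834) = 513.8 mm.
d_HCl = 865 − 513.8 = 351.2 mm.

351.2 mm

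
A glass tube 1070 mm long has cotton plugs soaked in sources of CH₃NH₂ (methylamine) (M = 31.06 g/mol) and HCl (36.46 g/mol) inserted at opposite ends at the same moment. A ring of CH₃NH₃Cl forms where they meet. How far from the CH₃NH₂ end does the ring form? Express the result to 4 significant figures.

In equal time, each gas travels a distance ∝ its rate ∝ 1/√M, so d_CH₃NH₂/d_HCl = √(M_HCl/M_CH₃NH₂) = √(36.46/31.06) = 1.083.
With d_CH₃NH₂ + d_HCl = 1070 mm, d_HCl = 1070/(1 + 1.083) = 513.6 mm.
d_CH₃NH₂ = 1070 − 513.6 = 556.4 mm.

556.4 mm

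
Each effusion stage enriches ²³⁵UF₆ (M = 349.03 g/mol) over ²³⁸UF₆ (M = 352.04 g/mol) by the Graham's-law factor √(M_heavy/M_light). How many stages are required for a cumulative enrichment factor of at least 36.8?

Single-stage factor α = √(352.04/349.03), so ln α = ½ ln(1.00862) = 0.004293.
Need α^N ≥ 36.8 ⇒ N ≥ ln(36.8) / ln α = 3.605 / 0.004293 = 839.76.
Minimum whole number of stages: N = 840.

840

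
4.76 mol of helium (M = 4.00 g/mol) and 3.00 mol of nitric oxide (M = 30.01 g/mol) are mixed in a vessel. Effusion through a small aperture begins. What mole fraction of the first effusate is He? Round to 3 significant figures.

The effusion rate of species i is ∝ p_i/√M_i ∝ n_i/√M_i.
So x_He in the escaping gas = (n_He/√M_He) / Σ(n_i/√M_i)
= (4.76/√4.00) / (4.76/√4.00 + 3.00/√30.01) = 2.380/(2.380 + 0.5476) = 0.813.

0.813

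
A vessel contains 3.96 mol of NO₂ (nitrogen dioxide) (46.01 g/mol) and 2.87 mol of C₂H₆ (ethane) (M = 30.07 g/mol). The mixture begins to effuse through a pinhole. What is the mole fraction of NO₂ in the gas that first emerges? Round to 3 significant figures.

Rate_i ∝ x_i/√M_i (Graham's law weighted by mole fraction), so the effusate composition follows n_i/√M_i.
So x_NO₂ in the escaping gas = (n_NO₂/√M_NO₂) / Σ(n_i/√M_i)
= (3.96/√46.01) / (3.96/√46.01 + 2.87/√30.07) = 0.5838/(0.5838 + 0.5234) = 0.527.

0.527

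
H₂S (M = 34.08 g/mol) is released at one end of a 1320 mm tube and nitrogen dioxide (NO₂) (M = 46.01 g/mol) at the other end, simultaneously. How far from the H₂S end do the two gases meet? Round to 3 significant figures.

709 mm

Distances travelled in equal time are proportional to diffusion rates, so d_H₂S/d_NO₂ = √(M_NO₂/M_H₂S) = √(46.01/34.08) = 1.162.
With d_H₂S + d_NO₂ = 1320 mm, d_NO₂ = 1320/(1 + 1.162) = 610.6 mm.
d_H₂S = 1320 − 610.6 = 709 mm.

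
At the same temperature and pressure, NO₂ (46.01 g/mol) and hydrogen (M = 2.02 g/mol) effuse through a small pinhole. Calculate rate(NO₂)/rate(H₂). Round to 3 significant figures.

0.210

Using Graham's law: rate_NO₂/rate_H₂ = √(M_H₂/M_NO₂) = √(2.02/46.01) = √0.04390 = 0.210.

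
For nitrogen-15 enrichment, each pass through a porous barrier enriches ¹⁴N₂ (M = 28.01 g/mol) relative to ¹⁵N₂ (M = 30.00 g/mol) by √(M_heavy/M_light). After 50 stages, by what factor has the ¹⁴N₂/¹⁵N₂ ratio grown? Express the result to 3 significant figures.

5.56

Each stage multiplies the ratio by α = √(30.00/28.01), so after 50 stages the overall factor is α^50 = (30.00/28.01)^(50/2).
= 1.07105^25 = 5.56.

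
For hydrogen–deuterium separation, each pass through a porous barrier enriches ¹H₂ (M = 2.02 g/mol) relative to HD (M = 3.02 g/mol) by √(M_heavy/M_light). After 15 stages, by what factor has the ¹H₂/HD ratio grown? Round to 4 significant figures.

Each stage multiplies the ratio by α = √(3.02/2.02), so after 15 stages the overall factor is α^15 = (3.02/2.02)^(15/2).
= 1.49505^(15/2) = 20.41.

20.41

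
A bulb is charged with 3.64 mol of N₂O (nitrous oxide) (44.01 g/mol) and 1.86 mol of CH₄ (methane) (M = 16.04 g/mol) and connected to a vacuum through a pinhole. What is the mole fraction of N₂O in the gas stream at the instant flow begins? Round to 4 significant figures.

Each component's effusion rate ∝ (its partial pressure)·(1/√M) ∝ n_i/√M_i.
x_N₂O(eff) = (n_N₂O/√M_N₂O) / (n_N₂O/√M_N₂O + n_CH₄/√M_CH₄)
= (3.64/√44.01) / (3.64/√44.01 + 1.86/√16.04) = 0.5487/(0.5487 + 0.4644) = 0.5416.

0.5416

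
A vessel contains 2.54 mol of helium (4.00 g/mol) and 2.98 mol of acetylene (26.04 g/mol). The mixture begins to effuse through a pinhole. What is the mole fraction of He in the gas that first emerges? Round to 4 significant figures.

The effusion rate of species i is ∝ p_i/√M_i ∝ n_i/√M_i.
So x_He in the escaping gas = (n_He/√M_He) / Σ(n_i/√M_i)
= (2.54/√4.00) / (2.54/√4.00 + 2.98/√26.04) = 1.270/(1.270 + 0.5840) = 0.6850.

0.6850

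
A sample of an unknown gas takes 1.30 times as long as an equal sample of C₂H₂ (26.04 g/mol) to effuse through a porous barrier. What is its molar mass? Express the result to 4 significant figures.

44.01 g/mol

Using Graham's law: t_X/t_C₂H₂ = √(M_X/M_C₂H₂).
1.30 = √(M_X/26.04)
M_X = 26.04 × 1.30² = 26.04 × 1.690 = 44.01 g/mol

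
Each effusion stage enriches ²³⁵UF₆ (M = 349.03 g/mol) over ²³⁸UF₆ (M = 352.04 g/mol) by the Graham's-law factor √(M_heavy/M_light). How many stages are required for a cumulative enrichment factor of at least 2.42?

206

Single-stage factor α = √(352.04/349.03), so ln α = ½ ln(1.00862) = 0.004293.
Need α^N ≥ 2.42 ⇒ N ≥ ln(2.42) / ln α = 0.8838 / 0.004293 = 205.84.
Minimum whole number of stages: N = 206.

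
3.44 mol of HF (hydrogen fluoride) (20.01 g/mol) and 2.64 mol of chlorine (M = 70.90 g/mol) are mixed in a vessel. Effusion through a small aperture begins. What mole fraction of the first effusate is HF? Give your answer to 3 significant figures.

0.710

Rate_i ∝ x_i/√M_i (Graham's law weighted by mole fraction), so the effusate composition follows n_i/√M_i.
Mole fraction of HF in the effusate = (n_HF/√M_HF) / (n_HF/√M_HF + n_Cl₂/√M_Cl₂)
= (3.44/√20.01) / (3.44/√20.01 + 2.64/√70.90) = 0.7690/(0.7690 + 0.3135) = 0.710.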